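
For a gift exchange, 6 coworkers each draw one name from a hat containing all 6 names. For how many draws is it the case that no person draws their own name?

265

Recurrence: !6 = 6·!5 + (-1)^6.
!6 = 6·44 + 1 = 265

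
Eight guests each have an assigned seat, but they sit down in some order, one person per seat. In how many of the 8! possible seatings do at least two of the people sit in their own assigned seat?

# with exactly i fixed is C(8,i)·!(8-i); sum over i=2..8:
  i=2: C(8,2)·!6 = 28·265 = 7420
  i=3: C(8,3)·!5 = 56·44 = 2464
  i=4: C(8,4)·!4 = 70·9 = 630
  i=5: C(8,5)·!3 = 56·2 = 112
  i=6: C(8,6)·!2 = 28·1 = 28
  i=7: C(8,7)·!1 = 8·0 = 0
  i=8: C(8,8)·!0 = 1·1 = 1
Total = 10655.

10655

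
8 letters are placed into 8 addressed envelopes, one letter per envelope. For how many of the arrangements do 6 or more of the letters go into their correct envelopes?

29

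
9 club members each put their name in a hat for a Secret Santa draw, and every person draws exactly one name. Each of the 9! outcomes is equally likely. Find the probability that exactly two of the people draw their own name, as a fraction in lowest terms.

Favorable outcomes: C(9,2)·!7 = 36·1854 = 66744.
Total outcomes: 9! = 362880.
Probability = 66744/362880 = 103/560.

103/560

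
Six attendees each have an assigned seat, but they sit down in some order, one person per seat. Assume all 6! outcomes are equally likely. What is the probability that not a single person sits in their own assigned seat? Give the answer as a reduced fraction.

53/144

Favorable outcomes: !6 = 265.
Total outcomes: 6! = 720.
Probability = 265/720 = 53/144.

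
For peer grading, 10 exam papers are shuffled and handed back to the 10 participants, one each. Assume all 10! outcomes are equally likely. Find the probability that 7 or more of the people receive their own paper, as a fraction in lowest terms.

143/1814400

Favorable outcomes: Σ_{i≥7} C(10,i)·!(10-i) = 120·2 + 45·1 + 10·0 + 1·1 = 286.
Total outcomes: 10! = 3628800.
Probability = 286/3628800 = 143/1814400.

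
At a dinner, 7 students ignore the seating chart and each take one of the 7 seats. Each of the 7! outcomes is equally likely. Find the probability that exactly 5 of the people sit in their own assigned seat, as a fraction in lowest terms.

Favorable outcomes: C(7,5)·!2 = 21·1 = 21.
Total outcomes: 7! = 5040.
Probability = 21/5040 = 1/240.

1/240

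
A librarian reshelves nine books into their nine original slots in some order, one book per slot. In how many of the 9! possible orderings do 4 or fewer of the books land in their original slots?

361541

Sum C(9,i)·!(9-i) for i = 0..4:
  i=0: C(9,0)·!9 = 1·133496 = 133496
  i=1: C(9,1)·!8 = 9·14833 = 133497
  i=2: C(9,2)·!7 = 36·1854 = 66744
  i=3: C(9,3)·!6 = 84·265 = 22260
  i=4: C(9,4)·!5 = 126·44 = 5544
Total = 361541.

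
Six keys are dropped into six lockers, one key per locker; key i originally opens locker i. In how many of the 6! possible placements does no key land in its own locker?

265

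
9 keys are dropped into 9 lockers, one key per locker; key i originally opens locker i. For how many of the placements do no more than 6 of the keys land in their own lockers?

Sum C(9,i)·!(9-i) for i = 0..6:
  i=0: C(9,0)·!9 = 1·133496 = 133496
  i=1: C(9,1)·!8 = 9·14833 = 133497
  i=2: C(9,2)·!7 = 36·1854 = 66744
  i=3: C(9,3)·!6 = 84·265 = 22260
  i=4: C(9,4)·!5 = 126·44 = 5544
  i=5: C(9,5)·!4 = 126·9 = 1134
  i=6: C(9,6)·!3 = 84·2 = 168
Total = 362843.

362843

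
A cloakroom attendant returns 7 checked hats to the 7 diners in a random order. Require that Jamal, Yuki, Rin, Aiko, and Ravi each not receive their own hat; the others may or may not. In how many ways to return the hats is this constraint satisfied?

2428

Inclusion-exclusion on the 5 forbidden self-matches:
Σ_{j=0}^{5} (-1)^j C(5,j)(7-j)!
= C(5,0)·7! - C(5,1)·6! + C(5,2)·5! - C(5,3)·4! + C(5,4)·3! - C(5,5)·2!
= 5040 - 3600 + 1200 - 240 + 30 - 2
= 2428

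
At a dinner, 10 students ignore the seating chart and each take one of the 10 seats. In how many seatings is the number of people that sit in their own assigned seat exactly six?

1890

Choose which 6 of the 10 are fixed: C(10,6) = 210.
The other 4 form a derangement: !4 = 9.
Total: 210 × 9 = 1890.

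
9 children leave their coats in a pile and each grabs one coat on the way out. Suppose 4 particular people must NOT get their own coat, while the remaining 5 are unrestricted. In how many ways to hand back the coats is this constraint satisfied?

Inclusion-exclusion on the 4 forbidden self-matches:
Σ_{j=0}^{4} (-1)^j C(4,j)(9-j)!
= C(4,0)·9! - C(4,1)·8! + C(4,2)·7! - C(4,3)·6! + C(4,4)·5!
= 362880 - 161280 + 30240 - 2880 + 120
= 229080

229080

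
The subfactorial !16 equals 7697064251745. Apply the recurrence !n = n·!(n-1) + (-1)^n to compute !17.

!17 = 17·7697064251745 - 1 = 130850092279664.

130850092279664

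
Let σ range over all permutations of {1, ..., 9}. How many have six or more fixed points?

205

# with exactly i fixed is C(9,i)·!(9-i); sum over i=6..9:
  i=6: C(9,6)·!3 = 84·2 = 168
  i=7: C(9,7)·!2 = 36·1 = 36
  i=8: C(9,8)·!1 = 9·0 = 0
  i=9: C(9,9)·!0 = 1·1 = 1
Total = 205.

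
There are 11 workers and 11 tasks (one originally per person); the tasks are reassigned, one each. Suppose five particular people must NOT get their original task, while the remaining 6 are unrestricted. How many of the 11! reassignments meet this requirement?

Let A_j be the event that the j-th constrained one is fixed. By inclusion-exclusion over the 5 events:
Σ_{j=0}^{5} (-1)^j C(5,j)(11-j)!
= C(5,0)·11! - C(5,1)·10! + C(5,2)·9! - C(5,3)·8! + C(5,4)·7! - C(5,5)·6!
= 39916800 - 18144000 + 3628800 - 403200 + 25200 - 720
= 25022880

25022880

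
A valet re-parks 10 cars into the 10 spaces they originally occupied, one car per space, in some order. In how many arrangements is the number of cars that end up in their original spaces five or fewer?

3626624

Sum C(10,i)·!(10-i) for i = 0..5:
  i=0: C(10,0)·!10 = 1·1334961 = 1334961
  i=1: C(10,1)·!9 = 10·133496 = 1334960
  i=2: C(10,2)·!8 = 45·14833 = 667485
  i=3: C(10,3)·!7 = 120·1854 = 222480
  i=4: C(10,4)·!6 = 210·265 = 55650
  i=5: C(10,5)·!5 = 252·44 = 11088
Total = 3626624.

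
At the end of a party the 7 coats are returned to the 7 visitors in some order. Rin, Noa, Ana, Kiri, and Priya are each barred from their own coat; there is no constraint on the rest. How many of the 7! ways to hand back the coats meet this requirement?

2428

Let A_j be the event that the j-th constrained one is fixed. By inclusion-exclusion over the 5 events:
Σ_{j=0}^{5} (-1)^j C(5,j)(7-j)!
= C(5,0)·7! - C(5,1)·6! + C(5,2)·5! - C(5,3)·4! + C(5,4)·3! - C(5,5)·2!
= 5040 - 3600 + 1200 - 240 + 30 - 2
= 2428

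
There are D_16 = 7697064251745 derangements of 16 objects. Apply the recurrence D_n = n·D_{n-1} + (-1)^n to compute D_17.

130850092279664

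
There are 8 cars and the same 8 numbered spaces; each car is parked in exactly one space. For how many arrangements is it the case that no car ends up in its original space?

14833

!8 = 8! · Σ_{k=0}^{8} (-1)^k/k!
= 8! - 8!/1! + 8!/2! - 8!/3! + 8!/4! - 8!/5! + 8!/6! - 8!/7! + 8!/8!
= 40320 - 40320 + 20160 - 6720 + 1680 - 336 + 56 - 8 + 1
= 14833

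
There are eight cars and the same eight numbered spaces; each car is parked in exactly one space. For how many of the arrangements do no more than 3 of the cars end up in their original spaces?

39549

Sum C(8,i)·!(8-i) for i = 0..3:
  i=0: C(8,0)·!8 = 1·14833 = 14833
  i=1: C(8,1)·!7 = 8·1854 = 14832
  i=2: C(8,2)·!6 = 28·265 = 7420
  i=3: C(8,3)·!5 = 56·44 = 2464
Total = 39549.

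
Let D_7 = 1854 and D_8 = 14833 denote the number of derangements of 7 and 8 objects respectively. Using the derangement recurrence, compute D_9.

D_9 = (9-1)·(D_8 + D_7) = 8·(14833 + 1854) = 8·16687 = 133496.

133496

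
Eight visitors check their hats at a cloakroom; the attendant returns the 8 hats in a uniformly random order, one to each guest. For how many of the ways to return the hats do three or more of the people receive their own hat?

3235

# with exactly i fixed is C(8,i)·!(8-i); sum over i=3..8:
  i=3: C(8,3)·!5 = 56·44 = 2464
  i=4: C(8,4)·!4 = 70·9 = 630
  i=5: C(8,5)·!3 = 56·2 = 112
  i=6: C(8,6)·!2 = 28·1 = 28
  i=7: C(8,7)·!1 = 8·0 = 0
  i=8: C(8,8)·!0 = 1·1 = 1
Total = 3235.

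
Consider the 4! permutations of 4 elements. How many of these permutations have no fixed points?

!4 = 4! · Σ_{k=0}^{4} (-1)^k/k!
= 4! - 4!/1! + 4!/2! - 4!/3! + 4!/4!
= 24 - 24 + 12 - 4 + 1
= 9

9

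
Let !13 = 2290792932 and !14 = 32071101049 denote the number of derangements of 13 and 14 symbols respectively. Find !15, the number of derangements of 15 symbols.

!15 = (15-1)·(!14 + !13) = 14·(32071101049 + 2290792932) = 14·34361893981 = 481066515734.

481066515734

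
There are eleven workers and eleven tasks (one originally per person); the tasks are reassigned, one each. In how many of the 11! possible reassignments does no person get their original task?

14684570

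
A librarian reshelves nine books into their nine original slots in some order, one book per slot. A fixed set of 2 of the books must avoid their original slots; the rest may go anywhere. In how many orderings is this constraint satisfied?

Inclusion-exclusion on the 2 forbidden self-matches:
Σ_{j=0}^{2} (-1)^j C(2,j)(9-j)!
= C(2,0)·9! - C(2,1)·8! + C(2,2)·7!
= 362880 - 80640 + 5040
= 287280

287280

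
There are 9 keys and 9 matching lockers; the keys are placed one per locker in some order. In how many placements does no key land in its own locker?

Use !n = n·!(n-1) + (-1)^n.
!9 = 9·14833 - 1 = 133496

133496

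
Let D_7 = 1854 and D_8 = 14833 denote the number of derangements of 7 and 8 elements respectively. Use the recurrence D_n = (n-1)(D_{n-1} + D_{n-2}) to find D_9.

133496

D_9 = (9-1)·(D_8 + D_7) = 8·(14833 + 1854) = 8·16687 = 133496.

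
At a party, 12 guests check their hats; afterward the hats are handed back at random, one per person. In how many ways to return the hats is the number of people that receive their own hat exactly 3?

Choose which 3 of the 12 are fixed: C(12,3) = 220.
The remaining 9 must be deranged: !9 = 133496.
Total: 220 × 133496 = 29369120.

29369120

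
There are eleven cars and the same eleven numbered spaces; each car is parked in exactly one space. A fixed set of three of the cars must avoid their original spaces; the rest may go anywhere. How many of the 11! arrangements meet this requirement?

Let A_j be the event that the j-th constrained one is fixed. By inclusion-exclusion over the 3 events:
Σ_{j=0}^{3} (-1)^j C(3,j)(11-j)!
= C(3,0)·11! - C(3,1)·10! + C(3,2)·9! - C(3,3)·8!
= 39916800 - 10886400 + 1088640 - 40320
= 30078720

30078720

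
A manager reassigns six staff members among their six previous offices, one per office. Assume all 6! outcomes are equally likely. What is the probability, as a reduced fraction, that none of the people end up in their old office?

Favorable outcomes: !6 = 265.
Total outcomes: 6! = 720.
Probability = 265/720 = 53/144.

53/144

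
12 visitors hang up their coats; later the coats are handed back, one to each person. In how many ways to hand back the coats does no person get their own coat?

176214841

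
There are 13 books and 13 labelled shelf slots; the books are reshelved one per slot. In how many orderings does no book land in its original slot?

2290792932

Recurrence: !13 = 13·!12 + (-1)^13.
!13 = 13·176214841 - 1 = 2290792932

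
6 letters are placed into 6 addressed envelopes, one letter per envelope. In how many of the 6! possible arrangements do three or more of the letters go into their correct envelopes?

Sum C(6,i)·!(6-i) for i = 3..6:
  i=3: C(6,3)·!3 = 20·2 = 40
  i=4: C(6,4)·!2 = 15·1 = 15
  i=5: C(6,5)·!1 = 6·0 = 0
  i=6: C(6,6)·!0 = 1·1 = 1
Total = 56.

56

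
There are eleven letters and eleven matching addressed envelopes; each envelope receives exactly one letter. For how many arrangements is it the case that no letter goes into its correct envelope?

14684570

The number of derangements of 11 is !11 = Σ_{k=0}^{11} (-1)^k·11!/k!
= 11! - 11!/1! + 11!/2! - 11!/3! + 11!/4! - 11!/5! + 11!/6! - 11!/7! + 11!/8! - 11!/9! + 11!/10! - 11!/11!
= 39916800 - 39916800 + 19958400 - 6652800 + 1663200 - 332640 + 55440 - 7920 + 990 - 110 + 11 - 1
= 14684570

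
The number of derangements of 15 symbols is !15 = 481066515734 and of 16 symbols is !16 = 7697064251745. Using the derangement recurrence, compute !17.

!17 = (17-1)·(!16 + !15) = 16·(7697064251745 + 481066515734) = 16·8178130767479 = 130850092279664.

130850092279664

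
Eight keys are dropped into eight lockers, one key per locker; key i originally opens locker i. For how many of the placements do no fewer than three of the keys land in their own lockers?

Sum C(8,i)·!(8-i) for i = 3..8:
  i=3: C(8,3)·!5 = 56·44 = 2464
  i=4: C(8,4)·!4 = 70·9 = 630
  i=5: C(8,5)·!3 = 56·2 = 112
  i=6: C(8,6)·!2 = 28·1 = 28
  i=7: C(8,7)·!1 = 8·0 = 0
  i=8: C(8,8)·!0 = 1·1 = 1
Total = 3235.

3235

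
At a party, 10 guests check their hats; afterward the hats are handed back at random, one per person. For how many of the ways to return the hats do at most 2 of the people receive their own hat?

3337406

Sum C(10,i)·!(10-i) for i = 0..2:
  i=0: C(10,0)·!10 = 1·1334961 = 1334961
  i=1: C(10,1)·!9 = 10·133496 = 1334960
  i=2: C(10,2)·!8 = 45·14833 = 667485
Total = 3337406.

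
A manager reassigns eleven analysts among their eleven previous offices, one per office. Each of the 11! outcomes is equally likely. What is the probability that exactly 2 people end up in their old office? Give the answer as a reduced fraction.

16687/90720

Favorable outcomes: C(11,2)·!9 = 55·133496 = 7342280.
Total outcomes: 11! = 39916800.
Probability = 7342280/39916800 = 16687/90720.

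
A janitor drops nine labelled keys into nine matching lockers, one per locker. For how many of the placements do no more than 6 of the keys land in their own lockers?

362843

# with exactly i fixed is C(9,i)·!(9-i); sum over i=0..6:
  i=0: C(9,0)·!9 = 1·133496 = 133496
  i=1: C(9,1)·!8 = 9·14833 = 133497
  i=2: C(9,2)·!7 = 36·1854 = 66744
  i=3: C(9,3)·!6 = 84·265 = 22260
  i=4: C(9,4)·!5 = 126·44 = 5544
  i=5: C(9,5)·!4 = 126·9 = 1134
  i=6: C(9,6)·!3 = 84·2 = 168
Total = 362843.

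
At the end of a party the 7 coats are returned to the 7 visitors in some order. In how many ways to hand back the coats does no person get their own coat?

1854

Use !n = (n-1)(!(n-1) + !(n-2)).
!7 = 6·(265 + 44) = 6·309 = 1854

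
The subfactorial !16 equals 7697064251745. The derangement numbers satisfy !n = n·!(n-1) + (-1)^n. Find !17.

!17 = 17·7697064251745 - 1 = 130850092279664.

130850092279664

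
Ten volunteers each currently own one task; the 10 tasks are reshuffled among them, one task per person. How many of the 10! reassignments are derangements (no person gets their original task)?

1334961

!10 = 10! · Σ_{k=0}^{10} (-1)^k/k!
= 10! - 10!/1! + 10!/2! - 10!/3! + 10!/4! - 10!/5! + 10!/6! - 10!/7! + 10!/8! - 10!/9! + 10!/10!
= 3628800 - 3628800 + 1814400 - 604800 + 151200 - 30240 + 5040 - 720 + 90 - 10 + 1
= 1334961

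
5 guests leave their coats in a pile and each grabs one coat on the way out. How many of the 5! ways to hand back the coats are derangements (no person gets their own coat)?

44

Recurrence: !5 = 4·(!4 + !3).
!5 = 4·(9 + 2) = 4·11 = 44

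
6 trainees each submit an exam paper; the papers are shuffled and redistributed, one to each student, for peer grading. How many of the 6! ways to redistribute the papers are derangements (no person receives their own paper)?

265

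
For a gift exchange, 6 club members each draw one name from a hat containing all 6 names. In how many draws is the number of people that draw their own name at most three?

704

# with exactly i fixed is C(6,i)·!(6-i); sum over i=0..3:
  i=0: C(6,0)·!6 = 1·265 = 265
  i=1: C(6,1)·!5 = 6·44 = 264
  i=2: C(6,2)·!4 = 15·9 = 135
  i=3: C(6,3)·!3 = 20·2 = 40
Total = 704.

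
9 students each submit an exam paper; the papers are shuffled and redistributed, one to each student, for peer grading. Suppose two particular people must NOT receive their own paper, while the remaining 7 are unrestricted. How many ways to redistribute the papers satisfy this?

Inclusion-exclusion on the 2 forbidden self-matches:
Σ_{j=0}^{2} (-1)^j C(2,j)(9-j)!
= C(2,0)·9! - C(2,1)·8! + C(2,2)·7!
= 362880 - 80640 + 5040
= 287280

287280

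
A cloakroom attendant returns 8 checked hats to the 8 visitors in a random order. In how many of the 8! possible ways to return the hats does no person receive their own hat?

By inclusion-exclusion, !8 = Σ (-1)^k · 8!/k! for k=0..8
= 8! - 8!/1! + 8!/2! - 8!/3! + 8!/4! - 8!/5! + 8!/6! - 8!/7! + 8!/8!
= 40320 - 40320 + 20160 - 6720 + 1680 - 336 + 56 - 8 + 1
= 14833

14833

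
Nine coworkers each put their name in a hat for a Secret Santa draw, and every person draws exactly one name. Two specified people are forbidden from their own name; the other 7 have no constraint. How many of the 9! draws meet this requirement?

Let A_j be the event that the j-th constrained one is fixed. By inclusion-exclusion over the 2 events:
Σ_{j=0}^{2} (-1)^j C(2,j)(9-j)!
= C(2,0)·9! - C(2,1)·8! + C(2,2)·7!
= 362880 - 80640 + 5040
= 287280

287280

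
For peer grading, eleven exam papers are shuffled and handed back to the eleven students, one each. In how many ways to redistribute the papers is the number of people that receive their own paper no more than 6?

39913444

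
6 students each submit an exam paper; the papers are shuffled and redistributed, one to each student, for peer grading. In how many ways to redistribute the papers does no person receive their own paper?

265

The subfactorial !6 = [6!/e] (nearest integer).
6! = 720, and 720/e ≈ 264.87, so !6 = 265.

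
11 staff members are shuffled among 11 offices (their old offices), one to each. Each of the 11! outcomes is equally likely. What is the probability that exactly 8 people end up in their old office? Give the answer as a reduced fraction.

1/120960

Favorable outcomes: C(11,8)·!3 = 165·2 = 330.
Total outcomes: 11! = 39916800.
Probability = 330/39916800 = 1/120960.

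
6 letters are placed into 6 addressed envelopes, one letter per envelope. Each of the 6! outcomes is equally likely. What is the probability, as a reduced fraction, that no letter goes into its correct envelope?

Favorable outcomes: !6 = 265.
Total outcomes: 6! = 720.
Probability = 265/720 = 53/144.

53/144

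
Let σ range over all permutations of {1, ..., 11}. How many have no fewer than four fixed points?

757934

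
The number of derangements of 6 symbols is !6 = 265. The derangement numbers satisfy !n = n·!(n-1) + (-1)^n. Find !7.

!7 = 7·265 - 1 = 1854.

1854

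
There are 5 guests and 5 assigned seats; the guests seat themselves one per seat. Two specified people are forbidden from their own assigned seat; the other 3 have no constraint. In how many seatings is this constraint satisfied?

78

Let A_j be the event that the j-th constrained one is fixed. By inclusion-exclusion over the 2 events:
Σ_{j=0}^{2} (-1)^j C(2,j)(5-j)!
= C(2,0)·5! - C(2,1)·4! + C(2,2)·3!
= 120 - 48 + 6
= 78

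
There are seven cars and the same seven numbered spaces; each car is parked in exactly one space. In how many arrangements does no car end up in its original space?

1854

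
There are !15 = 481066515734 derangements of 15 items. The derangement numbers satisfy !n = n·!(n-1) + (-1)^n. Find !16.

7697064251745

!16 = 16·481066515734 + 1 = 7697064251745.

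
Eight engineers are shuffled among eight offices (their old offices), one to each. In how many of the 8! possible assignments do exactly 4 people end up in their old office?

630

Choose which 4 of the 8 are fixed: C(8,4) = 70.
The remaining 4 must be deranged: !4 = 9.
Total: 70 × 9 = 630.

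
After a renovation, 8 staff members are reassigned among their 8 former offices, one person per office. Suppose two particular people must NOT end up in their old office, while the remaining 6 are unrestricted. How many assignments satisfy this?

Inclusion-exclusion on the 2 forbidden self-matches:
Σ_{j=0}^{2} (-1)^j C(2,j)(8-j)!
= C(2,0)·8! - C(2,1)·7! + C(2,2)·6!
= 40320 - 10080 + 720
= 30960

30960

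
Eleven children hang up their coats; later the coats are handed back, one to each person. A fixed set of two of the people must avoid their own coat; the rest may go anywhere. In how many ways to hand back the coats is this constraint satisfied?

33022080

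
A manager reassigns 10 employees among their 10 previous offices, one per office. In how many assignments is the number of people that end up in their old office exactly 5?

11088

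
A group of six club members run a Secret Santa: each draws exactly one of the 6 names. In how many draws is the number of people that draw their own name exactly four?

15

Choose which 4 of the 6 are fixed: C(6,4) = 15.
The other 2 form a derangement: !2 = 1.
Total: 15 × 1 = 15.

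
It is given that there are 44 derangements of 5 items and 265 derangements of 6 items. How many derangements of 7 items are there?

1854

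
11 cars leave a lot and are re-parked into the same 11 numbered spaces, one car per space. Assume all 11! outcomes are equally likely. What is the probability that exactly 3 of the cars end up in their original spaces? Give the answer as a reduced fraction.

Favorable outcomes: C(11,3)·!8 = 165·14833 = 2447445.
Total outcomes: 11! = 39916800.
Probability = 2447445/39916800 = 2119/34560.

2119/34560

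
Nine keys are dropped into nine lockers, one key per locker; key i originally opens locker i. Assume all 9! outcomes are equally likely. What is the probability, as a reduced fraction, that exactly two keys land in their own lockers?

Favorable outcomes: C(9,2)·!7 = 36·1854 = 66744.
Total outcomes: 9! = 362880.
Probability = 66744/362880 = 103/560.

103/560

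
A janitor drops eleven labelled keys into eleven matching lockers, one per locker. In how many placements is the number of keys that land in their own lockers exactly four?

611820

Pick the 4 fixed positions: C(11,4) = 330 ways.
The other 7 form a derangement: !7 = 1854.
Total: 330 × 1854 = 611820.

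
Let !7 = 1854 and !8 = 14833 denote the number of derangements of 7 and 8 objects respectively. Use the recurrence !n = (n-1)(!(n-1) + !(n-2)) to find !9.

133496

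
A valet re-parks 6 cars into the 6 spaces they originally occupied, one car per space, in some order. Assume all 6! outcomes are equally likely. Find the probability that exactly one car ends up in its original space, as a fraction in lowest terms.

11/30

Favorable outcomes: C(6,1)·!5 = 6·44 = 264.
Total outcomes: 6! = 720.
Probability = 264/720 = 11/30.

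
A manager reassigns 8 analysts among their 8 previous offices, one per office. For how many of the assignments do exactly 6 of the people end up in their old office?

28

Choose which 6 of the 8 are fixed: C(8,6) = 28.
The remaining 2 must be deranged: !2 = 1.
Total: 28 × 1 = 28.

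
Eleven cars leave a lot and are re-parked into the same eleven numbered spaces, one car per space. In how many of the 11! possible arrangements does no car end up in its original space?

14684570

The number of derangements of 11 is !11 = Σ_{k=0}^{11} (-1)^k·11!/k!
= 11! - 11!/1! + 11!/2! - 11!/3! + 11!/4! - 11!/5! + 11!/6! - 11!/7! + 11!/8! - 11!/9! + 11!/10! - 11!/11!
= 39916800 - 39916800 + 19958400 - 6652800 + 1663200 - 332640 + 55440 - 7920 + 990 - 110 + 11 - 1
= 14684570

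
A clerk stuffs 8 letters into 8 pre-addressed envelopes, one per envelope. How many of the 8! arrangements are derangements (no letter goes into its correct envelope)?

The number of derangements of 8 is !8 = Σ_{k=0}^{8} (-1)^k·8!/k!
= 8! - 8!/1! + 8!/2! - 8!/3! + 8!/4! - 8!/5! + 8!/6! - 8!/7! + 8!/8!
= 40320 - 40320 + 20160 - 6720 + 1680 - 336 + 56 - 8 + 1
= 14833

14833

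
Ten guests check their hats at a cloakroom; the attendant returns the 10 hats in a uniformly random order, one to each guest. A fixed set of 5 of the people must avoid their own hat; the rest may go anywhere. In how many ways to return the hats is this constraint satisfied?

2170680

Inclusion-exclusion on the 5 forbidden self-matches:
Σ_{j=0}^{5} (-1)^j C(5,j)(10-j)!
= C(5,0)·10! - C(5,1)·9! + C(5,2)·8! - C(5,3)·7! + C(5,4)·6! - C(5,5)·5!
= 3628800 - 1814400 + 403200 - 50400 + 3600 - 120
= 2170680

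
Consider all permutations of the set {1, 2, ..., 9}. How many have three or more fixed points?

29143

Sum C(9,i)·!(9-i) for i = 3..9:
  i=3: C(9,3)·!6 = 84·265 = 22260
  i=4: C(9,4)·!5 = 126·44 = 5544
  i=5: C(9,5)·!4 = 126·9 = 1134
  i=6: C(9,6)·!3 = 84·2 = 168
  i=7: C(9,7)·!2 = 36·1 = 36
  i=8: C(9,8)·!1 = 9·0 = 0
  i=9: C(9,9)·!0 = 1·1 = 1
Total = 29143.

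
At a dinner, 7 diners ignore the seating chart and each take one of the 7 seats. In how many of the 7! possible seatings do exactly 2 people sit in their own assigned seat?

924

Pick the 2 fixed positions: C(7,2) = 21 ways.
The remaining 5 must be deranged: !5 = 44.
Total: 21 × 44 = 924.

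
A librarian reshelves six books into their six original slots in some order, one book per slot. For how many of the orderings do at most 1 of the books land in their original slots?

529

# with exactly i fixed is C(6,i)·!(6-i); sum over i=0..1:
  i=0: C(6,0)·!6 = 1·265 = 265
  i=1: C(6,1)·!5 = 6·44 = 264
Total = 529.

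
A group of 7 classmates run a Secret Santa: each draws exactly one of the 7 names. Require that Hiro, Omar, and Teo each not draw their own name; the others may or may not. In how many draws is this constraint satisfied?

3216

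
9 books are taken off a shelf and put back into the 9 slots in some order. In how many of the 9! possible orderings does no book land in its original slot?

133496

Recurrence: !9 = 8·(!8 + !7).
!9 = 8·(14833 + 1854) = 8·16687 = 133496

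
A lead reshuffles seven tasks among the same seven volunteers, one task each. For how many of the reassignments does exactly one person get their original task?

1855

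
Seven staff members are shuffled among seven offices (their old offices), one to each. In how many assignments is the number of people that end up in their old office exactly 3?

315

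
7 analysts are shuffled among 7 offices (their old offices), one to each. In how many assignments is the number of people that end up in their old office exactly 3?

315

Pick the 3 fixed positions: C(7,3) = 35 ways.
The other 4 form a derangement: !4 = 9.
Total: 35 × 9 = 315.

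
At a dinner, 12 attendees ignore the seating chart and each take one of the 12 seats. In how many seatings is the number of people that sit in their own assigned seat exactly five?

Choose which 5 of the 12 are fixed: C(12,5) = 792.
The remaining 7 must be deranged: !7 = 1854.
Total: 792 × 1854 = 1468368.

1468368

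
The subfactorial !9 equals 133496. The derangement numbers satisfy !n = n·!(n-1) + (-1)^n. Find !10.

1334961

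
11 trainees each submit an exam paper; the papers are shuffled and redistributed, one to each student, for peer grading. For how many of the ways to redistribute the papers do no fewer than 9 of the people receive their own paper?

# with exactly i fixed is C(11,i)·!(11-i); sum over i=9..11:
  i=9: C(11,9)·!2 = 55·1 = 55
  i=10: C(11,10)·!1 = 11·0 = 0
  i=11: C(11,11)·!0 = 1·1 = 1
Total = 56.

56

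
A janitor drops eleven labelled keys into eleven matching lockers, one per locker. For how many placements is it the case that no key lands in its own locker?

14684570

The number of derangements of 11 is !11 = Σ_{k=0}^{11} (-1)^k·11!/k!
= 11! - 11!/1! + 11!/2! - 11!/3! + 11!/4! - 11!/5! + 11!/6! - 11!/7! + 11!/8! - 11!/9! + 11!/10! - 11!/11!
= 39916800 - 39916800 + 19958400 - 6652800 + 1663200 - 332640 + 55440 - 7920 + 990 - 110 + 11 - 1
= 14684570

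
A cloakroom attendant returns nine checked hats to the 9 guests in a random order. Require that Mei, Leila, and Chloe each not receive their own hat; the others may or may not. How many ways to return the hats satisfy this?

256320

Inclusion-exclusion on the 3 forbidden self-matches:
Σ_{j=0}^{3} (-1)^j C(3,j)(9-j)!
= C(3,0)·9! - C(3,1)·8! + C(3,2)·7! - C(3,3)·6!
= 362880 - 120960 + 15120 - 720
= 256320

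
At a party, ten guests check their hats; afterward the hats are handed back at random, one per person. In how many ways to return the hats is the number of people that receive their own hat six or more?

2176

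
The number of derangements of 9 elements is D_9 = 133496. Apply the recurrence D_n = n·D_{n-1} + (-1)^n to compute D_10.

D_10 = 10·133496 + 1 = 1334961.

1334961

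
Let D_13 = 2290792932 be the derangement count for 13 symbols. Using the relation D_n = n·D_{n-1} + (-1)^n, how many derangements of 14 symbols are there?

32071101049

D_14 = 14·2290792932 + 1 = 32071101049.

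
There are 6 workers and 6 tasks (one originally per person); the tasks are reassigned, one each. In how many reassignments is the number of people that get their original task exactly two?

135

Pick the 2 fixed positions: C(6,2) = 15 ways.
The remaining 4 must be deranged: !4 = 9.
Total: 15 × 9 = 135.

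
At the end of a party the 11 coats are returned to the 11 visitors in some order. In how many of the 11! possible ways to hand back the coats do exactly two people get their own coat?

7342280

Choose which 2 of the 11 are fixed: C(11,2) = 55.
The other 9 form a derangement: !9 = 133496.
Total: 55 × 133496 = 7342280.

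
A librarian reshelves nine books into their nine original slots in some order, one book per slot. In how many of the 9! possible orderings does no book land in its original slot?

133496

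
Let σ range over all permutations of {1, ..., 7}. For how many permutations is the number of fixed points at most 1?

# with exactly i fixed is C(7,i)·!(7-i); sum over i=0..1:
  i=0: C(7,0)·!7 = 1·1854 = 1854
  i=1: C(7,1)·!6 = 7·265 = 1855
Total = 3709.

3709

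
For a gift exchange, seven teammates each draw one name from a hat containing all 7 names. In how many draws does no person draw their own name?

Use !n = (n-1)(!(n-1) + !(n-2)).
!7 = 6·(265 + 44) = 6·309 = 1854

1854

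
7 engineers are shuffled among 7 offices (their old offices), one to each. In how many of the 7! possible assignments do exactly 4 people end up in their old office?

Pick the 4 fixed positions: C(7,4) = 35 ways.
The other 3 form a derangement: !3 = 2.
Total: 35 × 2 = 70.

70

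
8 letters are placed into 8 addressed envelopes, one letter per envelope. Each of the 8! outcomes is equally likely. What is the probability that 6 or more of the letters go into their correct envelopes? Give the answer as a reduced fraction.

29/40320

Favorable outcomes: Σ_{i≥6} C(8,i)·!(8-i) = 28·1 + 8·0 + 1·1 = 29.
Total outcomes: 8! = 40320.
Probability = 29/40320 = 29/40320.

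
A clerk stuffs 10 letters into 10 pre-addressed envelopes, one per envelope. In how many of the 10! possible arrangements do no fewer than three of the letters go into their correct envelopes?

291394

Sum C(10,i)·!(10-i) for i = 3..10:
  i=3: C(10,3)·!7 = 120·1854 = 222480
  i=4: C(10,4)·!6 = 210·265 = 55650
  i=5: C(10,5)·!5 = 252·44 = 11088
  i=6: C(10,6)·!4 = 210·9 = 1890
  i=7: C(10,7)·!3 = 120·2 = 240
  i=8: C(10,8)·!2 = 45·1 = 45
  i=9: C(10,9)·!1 = 10·0 = 0
  i=10: C(10,10)·!0 = 1·1 = 1
Total = 291394.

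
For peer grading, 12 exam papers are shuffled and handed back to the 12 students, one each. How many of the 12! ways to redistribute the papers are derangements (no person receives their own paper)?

176214841

!12 is the nearest integer to 12!/e.
12! = 479001600, and 479001600/e ≈ 176214840.93, so !12 = 176214841.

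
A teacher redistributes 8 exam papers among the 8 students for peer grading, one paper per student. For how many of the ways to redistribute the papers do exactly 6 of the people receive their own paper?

28

Choose which 6 of the 8 are fixed: C(8,6) = 28.
The other 2 form a derangement: !2 = 1.
Total: 28 × 1 = 28.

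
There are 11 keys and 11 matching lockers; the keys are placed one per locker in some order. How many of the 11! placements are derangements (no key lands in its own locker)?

14684570

Use !n = n·!(n-1) + (-1)^n.
!11 = 11·1334961 - 1 = 14684570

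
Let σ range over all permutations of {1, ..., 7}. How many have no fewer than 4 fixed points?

92

Sum C(7,i)·!(7-i) for i = 4..7:
  i=4: C(7,4)·!3 = 35·2 = 70
  i=5: C(7,5)·!2 = 21·1 = 21
  i=6: C(7,6)·!1 = 7·0 = 0
  i=7: C(7,7)·!0 = 1·1 = 1
Total = 92.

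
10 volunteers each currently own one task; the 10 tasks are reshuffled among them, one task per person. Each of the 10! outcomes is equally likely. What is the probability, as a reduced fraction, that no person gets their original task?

16481/44800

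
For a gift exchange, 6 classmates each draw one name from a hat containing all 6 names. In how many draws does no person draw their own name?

Use !n = n·!(n-1) + (-1)^n.
!6 = 6·44 + 1 = 265

265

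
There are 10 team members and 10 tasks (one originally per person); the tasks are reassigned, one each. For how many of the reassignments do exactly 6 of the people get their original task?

1890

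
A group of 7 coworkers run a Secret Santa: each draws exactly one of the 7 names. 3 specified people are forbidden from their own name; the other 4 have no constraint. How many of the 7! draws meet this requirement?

3216

Let A_j be the event that the j-th constrained one is fixed. By inclusion-exclusion over the 3 events:
Σ_{j=0}^{3} (-1)^j C(3,j)(7-j)!
= C(3,0)·7! - C(3,1)·6! + C(3,2)·5! - C(3,3)·4!
= 5040 - 2160 + 360 - 24
= 3216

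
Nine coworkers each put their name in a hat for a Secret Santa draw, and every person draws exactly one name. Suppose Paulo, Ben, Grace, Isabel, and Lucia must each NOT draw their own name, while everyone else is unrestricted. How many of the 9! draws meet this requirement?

205056

Let A_j be the event that the j-th constrained one is fixed. By inclusion-exclusion over the 5 events:
Σ_{j=0}^{5} (-1)^j C(5,j)(9-j)!
= C(5,0)·9! - C(5,1)·8! + C(5,2)·7! - C(5,3)·6! + C(5,4)·5! - C(5,5)·4!
= 362880 - 201600 + 50400 - 7200 + 600 - 24
= 205056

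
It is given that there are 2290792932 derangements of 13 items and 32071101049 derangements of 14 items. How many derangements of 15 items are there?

!15 = (15-1)·(!14 + !13) = 14·(32071101049 + 2290792932) = 14·34361893981 = 481066515734.

481066515734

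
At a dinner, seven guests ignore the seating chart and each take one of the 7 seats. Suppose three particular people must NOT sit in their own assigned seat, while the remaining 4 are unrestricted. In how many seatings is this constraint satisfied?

Let A_j be the event that the j-th constrained one is fixed. By inclusion-exclusion over the 3 events:
Σ_{j=0}^{3} (-1)^j C(3,j)(7-j)!
= C(3,0)·7! - C(3,1)·6! + C(3,2)·5! - C(3,3)·4!
= 5040 - 2160 + 360 - 24
= 3216

3216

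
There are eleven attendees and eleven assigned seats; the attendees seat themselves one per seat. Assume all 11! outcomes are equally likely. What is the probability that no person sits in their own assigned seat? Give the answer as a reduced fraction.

Favorable outcomes: !11 = 14684570.
Total outcomes: 11! = 39916800.
Probability = 14684570/39916800 = 1468457/3991680.

1468457/3991680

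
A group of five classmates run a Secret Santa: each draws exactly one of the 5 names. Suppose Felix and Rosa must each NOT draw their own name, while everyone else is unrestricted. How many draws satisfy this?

Inclusion-exclusion on the 2 forbidden self-matches:
Σ_{j=0}^{2} (-1)^j C(2,j)(5-j)!
= C(2,0)·5! - C(2,1)·4! + C(2,2)·3!
= 120 - 48 + 6
= 78

78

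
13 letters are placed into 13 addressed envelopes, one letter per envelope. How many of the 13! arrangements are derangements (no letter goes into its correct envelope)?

The number of derangements of 13 is !13 = Σ_{k=0}^{13} (-1)^k·13!/k!
= 13! - 13!/1! + 13!/2! - 13!/3! + 13!/4! - 13!/5! + 13!/6! - 13!/7! + 13!/8! - 13!/9! + 13!/10! - 13!/11! + 13!/12! - 13!/13!
= 6227020800 - 6227020800 + 3113510400 - 1037836800 + 259459200 - 51891840 + 8648640 - 1235520 + 154440 - 17160 + 1716 - 156 + 13 - 1
= 2290792932

2290792932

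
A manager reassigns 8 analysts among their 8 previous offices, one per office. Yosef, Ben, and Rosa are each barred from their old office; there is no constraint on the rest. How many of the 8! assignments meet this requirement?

Inclusion-exclusion on the 3 forbidden self-matches:
Σ_{j=0}^{3} (-1)^j C(3,j)(8-j)!
= C(3,0)·8! - C(3,1)·7! + C(3,2)·6! - C(3,3)·5!
= 40320 - 15120 + 2160 - 120
= 27240

27240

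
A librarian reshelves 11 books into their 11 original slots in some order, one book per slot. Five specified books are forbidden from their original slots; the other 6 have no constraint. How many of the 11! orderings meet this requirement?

25022880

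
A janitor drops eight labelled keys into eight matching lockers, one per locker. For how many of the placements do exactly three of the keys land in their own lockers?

Pick the 3 fixed positions: C(8,3) = 56 ways.
The other 5 form a derangement: !5 = 44.
Total: 56 × 44 = 2464.

2464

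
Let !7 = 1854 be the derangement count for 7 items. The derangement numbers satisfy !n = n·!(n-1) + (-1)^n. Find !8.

!8 = 8·1854 + 1 = 14833.

14833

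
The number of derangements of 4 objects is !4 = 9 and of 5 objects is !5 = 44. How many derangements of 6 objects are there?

!6 = (6-1)·(!5 + !4) = 5·(44 + 9) = 5·53 = 265.

265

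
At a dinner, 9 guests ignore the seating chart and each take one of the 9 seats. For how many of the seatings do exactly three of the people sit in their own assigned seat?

22260

Pick the 3 fixed positions: C(9,3) = 84 ways.
The remaining 6 must be deranged: !6 = 265.
Total: 84 × 265 = 22260.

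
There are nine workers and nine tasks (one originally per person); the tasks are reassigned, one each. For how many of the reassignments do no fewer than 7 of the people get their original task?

37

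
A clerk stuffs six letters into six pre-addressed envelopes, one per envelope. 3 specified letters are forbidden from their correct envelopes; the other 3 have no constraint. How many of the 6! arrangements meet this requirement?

Let A_j be the event that the j-th constrained one is fixed. By inclusion-exclusion over the 3 events:
Σ_{j=0}^{3} (-1)^j C(3,j)(6-j)!
= C(3,0)·6! - C(3,1)·5! + C(3,2)·4! - C(3,3)·3!
= 720 - 360 + 72 - 6
= 426

426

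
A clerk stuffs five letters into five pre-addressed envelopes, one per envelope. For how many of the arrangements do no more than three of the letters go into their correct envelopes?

119

Sum C(5,i)·!(5-i) for i = 0..3:
  i=0: C(5,0)·!5 = 1·44 = 44
  i=1: C(5,1)·!4 = 5·9 = 45
  i=2: C(5,2)·!3 = 10·2 = 20
  i=3: C(5,3)·!2 = 10·1 = 10
Total = 119.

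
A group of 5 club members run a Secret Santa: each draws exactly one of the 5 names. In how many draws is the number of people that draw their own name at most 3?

# with exactly i fixed is C(5,i)·!(5-i); sum over i=0..3:
  i=0: C(5,0)·!5 = 1·44 = 44
  i=1: C(5,1)·!4 = 5·9 = 45
  i=2: C(5,2)·!3 = 10·2 = 20
  i=3: C(5,3)·!2 = 10·1 = 10
Total = 119.

119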